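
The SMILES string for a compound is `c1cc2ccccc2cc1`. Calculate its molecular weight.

Atom tally by fragment:
  naphthalene ring system core → C:10 H:8
Element totals:
  C: 10
  H: 8
Molecular formula: C10H8.
  M = 10(12.011) + 8(1.008)
    = 120.110 + 8.064 = 128.174

128.17 g/mol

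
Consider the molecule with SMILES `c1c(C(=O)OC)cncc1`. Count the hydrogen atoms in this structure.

7

Atom tally by fragment:
  pyridine ring core → C:5 H:5 N:1
  (− 1 ring H displaced by substituents)
  + COOCH3 → C:2 H:3 O:2
Element totals:
  C: 7
  H: 7
  N: 1
  O: 2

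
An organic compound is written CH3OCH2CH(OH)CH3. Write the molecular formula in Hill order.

Atom tally by fragment:
  CH3OCH2 → C:2 H:5 O:1
  CH(OH) → C:1 H:2 O:1
  CH3 → C:1 H:3
Element totals:
  C: 4
  H: 10
  O: 2

C4H10O2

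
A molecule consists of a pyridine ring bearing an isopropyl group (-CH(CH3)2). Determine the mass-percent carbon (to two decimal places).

Atom tally by fragment:
  pyridine ring core → C:5 H:5 N:1
  (− 1 ring H displaced by substituents)
  + CH(CH3)2 → C:3 H:7
Element totals:
  C: 8
  H: 11
  N: 1
Molecular formula: C8H11N.
Molar mass = 121.183 g/mol.
Mass from C: 8 × 12.011 = 96.088 g/mol.
%C = 96.088 / 121.183 × 100 = 79.29%.

79.29%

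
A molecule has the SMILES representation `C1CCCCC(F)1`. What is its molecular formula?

C6H11F

Atom tally by fragment:
  cyclohexane ring core → C:6 H:12
  (− 1 ring H displaced by substituents)
  + F → F:1
Element totals:
  C: 6
  H: 11
  F: 1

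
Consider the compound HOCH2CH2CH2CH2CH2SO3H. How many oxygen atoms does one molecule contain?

Atom tally by fragment:
  HOCH2 → C:1 H:3 O:1
  CH2 → C:1 H:2
  CH2 → C:1 H:2
  CH2 → C:1 H:2
  CH2SO3H → C:1 H:3 S:1 O:3
Element totals:
  C: 5
  H: 12
  O: 4
  S: 1

4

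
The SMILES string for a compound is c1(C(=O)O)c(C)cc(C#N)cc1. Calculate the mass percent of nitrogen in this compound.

8.69%

Atom tally by fragment:
  benzene ring core → C:6 H:6
  (− 3 ring H displaced by substituents)
  + COOH → C:1 H:1 O:2
  + CH3 → C:1 H:3
  + CN → C:1 N:1
Element totals:
  C: 9
  H: 7
  N: 1
  O: 2
Molecular formula: C9H7NO2.
Molar mass = 161.160 g/mol.
Mass from N: 1 × 14.007 = 14.007 g/mol.
%N = 14.007 / 161.160 × 100 = 8.69%.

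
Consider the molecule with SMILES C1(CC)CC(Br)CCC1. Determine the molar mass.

Atom tally by fragment:
  cyclohexane ring core → C:6 H:12
  (− 2 ring H displaced by substituents)
  + C2H5 → C:2 H:5
  + Br → Br:1
Element totals:
  C: 8
  H: 15
  Br: 1
Molecular formula: C8H15Br.
  M = 8(12.011) + 15(1.008) + 79.904
    = 96.088 + 15.120 + 79.904 = 191.112

191.11 g/mol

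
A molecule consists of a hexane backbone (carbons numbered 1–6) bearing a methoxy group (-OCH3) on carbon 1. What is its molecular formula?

C7H16O

Atom tally by fragment:
  CH3OCH2 → C:2 H:5 O:1
  CH2 → C:1 H:2
  CH2 → C:1 H:2
  CH2 → C:1 H:2
  CH2 → C:1 H:2
  CH3 → C:1 H:3
Element totals:
  C: 7
  H: 16
  O: 1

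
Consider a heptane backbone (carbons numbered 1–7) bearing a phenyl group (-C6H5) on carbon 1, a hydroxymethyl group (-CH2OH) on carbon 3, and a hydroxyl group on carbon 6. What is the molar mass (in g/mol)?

Atom tally by fragment:
  C6H5CH2 → C:7 H:7
  CH2 → C:1 H:2
  CH(CH2OH) → C:2 H:4 O:1
  CH2 → C:1 H:2
  CH2 → C:1 H:2
  CH(OH) → C:1 H:2 O:1
  CH3 → C:1 H:3
Element totals:
  C: 14
  H: 22
  O: 2
Molecular formula: C14H22O2.
  M = 14(12.011) + 22(1.008) + 2(15.999)
    = 168.154 + 22.176 + 31.998 = 222.328

222.33 g/mol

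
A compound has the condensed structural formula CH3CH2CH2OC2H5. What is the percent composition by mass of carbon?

Atom tally by fragment:
  CH3 → C:1 H:3
  CH2 → C:1 H:2
  CH2OC2H5 → C:3 H:7 O:1
Element totals:
  C: 5
  H: 12
  O: 1
Molecular formula: C5H12O.
Molar mass = 88.150 g/mol.
Mass from C: 5 × 12.011 = 60.055 g/mol.
%C = 60.055 / 88.150 × 100 = 68.13%.

68.13%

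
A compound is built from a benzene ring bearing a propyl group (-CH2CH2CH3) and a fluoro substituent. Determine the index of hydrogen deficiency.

4

Atom tally by fragment:
  benzene ring core → C:6 H:6
  (− 2 ring H displaced by substituents)
  + CH2CH2CH3 → C:3 H:7
  + F → F:1
Element totals:
  C: 9
  H: 11
  F: 1
Molecular formula: C9H11F.
DoU = (2C + 2 + N − H − X) / 2 = (2·9 + 2 + 0 − 11 − 1) / 2 = 4.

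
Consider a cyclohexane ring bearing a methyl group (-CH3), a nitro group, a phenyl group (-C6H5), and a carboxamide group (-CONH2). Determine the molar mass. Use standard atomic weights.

262.31 g/mol

Atom tally by fragment:
  cyclohexane ring core → C:6 H:12
  (− 4 ring H displaced by substituents)
  + CH3 → C:1 H:3
  + NO2 → N:1 O:2
  + C6H5 → C:6 H:5
  + CONH2 → C:1 H:2 O:1 N:1
Element totals:
  C: 14
  H: 18
  N: 2
  O: 3
Molecular formula: C14H18N2O3.
  M = 14(12.011) + 18(1.008) + 2(14.007) + 3(15.999)
    = 168.154 + 18.144 + 28.014 + 47.997 = 262.309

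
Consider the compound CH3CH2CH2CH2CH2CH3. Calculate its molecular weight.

86.18 g/mol

Atom tally by fragment:
  CH3 → C:1 H:3
  CH2 → C:1 H:2
  CH2 → C:1 H:2
  CH2 → C:1 H:2
  CH2 → C:1 H:2
  CH3 → C:1 H:3
Element totals:
  C: 6
  H: 14
Molecular formula: C6H14.
  M = 6(12.011) + 14(1.008)
    = 72.066 + 14.112 = 86.178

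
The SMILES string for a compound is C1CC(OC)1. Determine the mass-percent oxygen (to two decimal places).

Atom tally by fragment:
  cyclopropane ring core → C:3 H:6
  (− 1 ring H displaced by substituents)
  + OCH3 → C:1 H:3 O:1
Element totals:
  C: 4
  H: 8
  O: 1
Molecular formula: C4H8O.
Molar mass = 72.107 g/mol.
Mass from O: 1 × 15.999 = 15.999 g/mol.
%O = 15.999 / 72.107 × 100 = 22.19%.

22.19%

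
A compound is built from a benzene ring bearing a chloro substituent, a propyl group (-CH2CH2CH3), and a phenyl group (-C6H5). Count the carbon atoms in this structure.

15

Atom tally by fragment:
  benzene ring core → C:6 H:6
  (− 3 ring H displaced by substituents)
  + Cl → Cl:1
  + CH2CH2CH3 → C:3 H:7
  + C6H5 → C:6 H:5
Element totals:
  C: 15
  H: 15
  Cl: 1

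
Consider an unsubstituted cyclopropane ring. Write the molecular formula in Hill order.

Atom tally by fragment:
  cyclopropane ring core → C:3 H:6
Element totals:
  C: 3
  H: 6

C3H6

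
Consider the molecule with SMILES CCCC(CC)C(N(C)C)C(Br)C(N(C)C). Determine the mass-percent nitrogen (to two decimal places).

Atom tally by fragment:
  CH3 → C:1 H:3
  CH2 → C:1 H:2
  CH2 → C:1 H:2
  CH(C2H5) → C:3 H:6
  CH(N(CH3)2) → C:3 H:7 N:1
  CH(Br) → C:1 H:1 Br:1
  CH2N(CH3)2 → C:3 H:8 N:1
Element totals:
  C: 13
  H: 29
  Br: 1
  N: 2
Molecular formula: C13H29BrN2.
Molar mass = 293.293 g/mol.
Mass from N: 2 × 14.007 = 28.014 g/mol.
%N = 28.014 / 293.293 × 100 = 9.55%.

9.55%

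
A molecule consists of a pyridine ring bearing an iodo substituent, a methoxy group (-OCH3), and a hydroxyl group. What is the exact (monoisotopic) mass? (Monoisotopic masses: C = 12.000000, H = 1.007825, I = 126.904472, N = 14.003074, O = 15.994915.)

Atom tally by fragment:
  pyridine ring core → C:5 H:5 N:1
  (− 3 ring H displaced by substituents)
  + I → I:1
  + OCH3 → C:1 H:3 O:1
  + OH → O:1 H:1
Element totals:
  C: 6
  H: 6
  I: 1
  N: 1
  O: 2
Molecular formula: C6H6INO2.
  M = 6(12.0) + 6(1.007825) + 126.904472 + 14.003074 + 2(15.994915)
    = 72.000000 + 6.046950 + 126.904472 + 14.003074 + 31.989830 = 250.944326

250.9443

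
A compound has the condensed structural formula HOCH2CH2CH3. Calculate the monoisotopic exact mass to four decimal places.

60.0575

Atom tally by fragment:
  HOCH2 → C:1 H:3 O:1
  CH2 → C:1 H:2
  CH3 → C:1 H:3
Element totals:
  C: 3
  H: 8
  O: 1
Molecular formula: C3H8O.
  M = 3(12.0) + 8(1.007825) + 15.994915
    = 36.000000 + 8.062600 + 15.994915 = 60.057515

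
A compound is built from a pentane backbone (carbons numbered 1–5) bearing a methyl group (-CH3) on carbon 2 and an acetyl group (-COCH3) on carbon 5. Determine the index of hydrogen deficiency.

1

Atom tally by fragment:
  CH3 → C:1 H:3
  CH(CH3) → C:2 H:4
  CH2 → C:1 H:2
  CH2 → C:1 H:2
  CH2COCH3 → C:3 H:5 O:1
Element totals:
  C: 8
  H: 16
  O: 1
Molecular formula: C8H16O.
DoU = (2C + 2 + N − H − X) / 2 = (2·8 + 2 + 0 − 16 − 0) / 2 = 1.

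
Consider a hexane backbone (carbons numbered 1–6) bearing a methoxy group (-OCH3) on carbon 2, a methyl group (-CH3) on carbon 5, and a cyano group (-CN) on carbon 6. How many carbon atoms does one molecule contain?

Atom tally by fragment:
  CH3 → C:1 H:3
  CH(OCH3) → C:2 H:4 O:1
  CH2 → C:1 H:2
  CH2 → C:1 H:2
  CH(CH3) → C:2 H:4
  CH2CN → C:2 H:2 N:1
Element totals:
  C: 9
  H: 17
  N: 1
  O: 1

9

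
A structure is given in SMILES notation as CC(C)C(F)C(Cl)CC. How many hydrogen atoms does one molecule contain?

Atom tally by fragment:
  CH3 → C:1 H:3
  CH(CH3) → C:2 H:4
  CH(F) → C:1 H:1 F:1
  CH(Cl) → C:1 H:1 Cl:1
  CH2 → C:1 H:2
  CH3 → C:1 H:3
Element totals:
  C: 7
  H: 14
  Cl: 1
  F: 1

14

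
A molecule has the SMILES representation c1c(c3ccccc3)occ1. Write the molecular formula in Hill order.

Atom tally by fragment:
  furan ring core → C:4 H:4 O:1
  (− 1 ring H displaced by substituents)
  + C6H5 → C:6 H:5
Element totals:
  C: 10
  H: 8
  O: 1

C10H8O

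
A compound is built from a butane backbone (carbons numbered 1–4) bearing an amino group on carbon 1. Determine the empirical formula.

Atom tally by fragment:
  H2NCH2 → C:1 H:4 N:1
  CH2 → C:1 H:2
  CH2 → C:1 H:2
  CH3 → C:1 H:3
Element totals:
  C: 4
  H: 11
  N: 1
Molecular formula: C4H11N.
gcd of subscripts (4, 11, 1) = 1, so the empirical formula equals the molecular formula.

C4H11N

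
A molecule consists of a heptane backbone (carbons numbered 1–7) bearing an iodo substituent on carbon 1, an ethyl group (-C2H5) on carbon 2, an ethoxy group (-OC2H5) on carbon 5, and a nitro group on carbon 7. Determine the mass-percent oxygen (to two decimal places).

Atom tally by fragment:
  ICH2 → C:1 H:2 I:1
  CH(C2H5) → C:3 H:6
  CH2 → C:1 H:2
  CH2 → C:1 H:2
  CH(OC2H5) → C:3 H:6 O:1
  CH2 → C:1 H:2
  CH2NO2 → C:1 H:2 N:1 O:2
Element totals:
  C: 11
  H: 22
  I: 1
  N: 1
  O: 3
Molecular formula: C11H22INO3.
Molar mass = 343.205 g/mol.
Mass from O: 3 × 15.999 = 47.997 g/mol.
%O = 47.997 / 343.205 × 100 = 13.98%.

13.98%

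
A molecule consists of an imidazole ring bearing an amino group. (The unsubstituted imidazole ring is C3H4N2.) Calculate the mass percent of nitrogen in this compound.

Atom tally by fragment:
  imidazole ring core → C:3 H:4 N:2
  (− 1 ring H displaced by substituents)
  + NH2 → N:1 H:2
Element totals:
  C: 3
  H: 5
  N: 3
Molecular formula: C3H5N3.
Molar mass = 83.094 g/mol.
Mass from N: 3 × 14.007 = 42.021 g/mol.
%N = 42.021 / 83.094 × 100 = 50.57%.

50.57%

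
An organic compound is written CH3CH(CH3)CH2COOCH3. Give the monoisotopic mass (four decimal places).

Element totals:
  C: 6
  H: 12
  O: 2
Molecular formula: C6H12O2.
  M = 6(12.0) + 12(1.007825) + 2(15.994915)
    = 72.000000 + 12.093900 + 31.989830 = 116.083730

116.0837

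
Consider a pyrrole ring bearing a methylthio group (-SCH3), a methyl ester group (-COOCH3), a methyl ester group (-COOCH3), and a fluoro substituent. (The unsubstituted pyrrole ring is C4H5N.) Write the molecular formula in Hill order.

Atom tally by fragment:
  pyrrole ring core → C:4 H:5 N:1
  (− 4 ring H displaced by substituents)
  + SCH3 → C:1 H:3 S:1
  + COOCH3 → C:2 H:3 O:2
  + COOCH3 → C:2 H:3 O:2
  + F → F:1
Element totals:
  C: 9
  H: 10
  F: 1
  N: 1
  O: 4
  S: 1

C9H10FNO4S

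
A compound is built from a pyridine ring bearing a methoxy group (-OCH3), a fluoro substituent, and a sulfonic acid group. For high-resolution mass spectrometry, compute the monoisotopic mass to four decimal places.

Atom tally by fragment:
  pyridine ring core → C:5 H:5 N:1
  (− 3 ring H displaced by substituents)
  + OCH3 → C:1 H:3 O:1
  + F → F:1
  + SO3H → S:1 O:3 H:1
Element totals:
  C: 6
  H: 6
  F: 1
  N: 1
  O: 4
  S: 1
Molecular formula: C6H6FNO4S.
  M = 6(12.0) + 6(1.007825) + 18.998403 + 14.003074 + 4(15.994915) + 31.972071
    = 72.000000 + 6.046950 + 18.998403 + 14.003074 + 63.979660 + 31.972071 = 207.000158

207.0002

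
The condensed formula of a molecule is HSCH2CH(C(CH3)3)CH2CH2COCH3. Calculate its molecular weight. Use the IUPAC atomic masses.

188.33 g/mol

Element totals:
  C: 10
  H: 20
  O: 1
  S: 1
Molecular formula: C10H20OS.
  M = 10(12.011) + 20(1.008) + 15.999 + 32.06
    = 120.110 + 20.160 + 15.999 + 32.060 = 188.329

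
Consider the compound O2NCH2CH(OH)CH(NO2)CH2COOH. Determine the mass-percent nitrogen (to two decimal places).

13.46%

Atom tally by fragment:
  O2NCH2 → C:1 H:2 N:1 O:2
  CH(OH) → C:1 H:2 O:1
  CH(NO2) → C:1 H:1 N:1 O:2
  CH2COOH → C:2 H:3 O:2
Element totals:
  C: 5
  H: 8
  N: 2
  O: 7
Molecular formula: C5H8N2O7.
Molar mass = 208.126 g/mol.
Mass from N: 2 × 14.007 = 28.014 g/mol.
%N = 28.014 / 208.126 × 100 = 13.46%.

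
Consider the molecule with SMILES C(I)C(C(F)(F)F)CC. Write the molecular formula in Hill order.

C5H8F3I

Atom tally by fragment:
  ICH2 → C:1 H:2 I:1
  CH(CF3) → C:2 H:1 F:3
  CH2 → C:1 H:2
  CH3 → C:1 H:3
Element totals:
  C: 5
  H: 8
  F: 3
  I: 1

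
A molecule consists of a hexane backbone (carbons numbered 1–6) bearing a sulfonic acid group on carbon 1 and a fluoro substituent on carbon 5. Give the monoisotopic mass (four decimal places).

Atom tally by fragment:
  HO3SCH2 → C:1 H:3 S:1 O:3
  CH2 → C:1 H:2
  CH2 → C:1 H:2
  CH2 → C:1 H:2
  CH(F) → C:1 H:1 F:1
  CH3 → C:1 H:3
Element totals:
  C: 6
  H: 13
  F: 1
  O: 3
  S: 1
Molecular formula: C6H13FO3S.
  M = 6(12.0) + 13(1.007825) + 18.998403 + 3(15.994915) + 31.972071
    = 72.000000 + 13.101725 + 18.998403 + 47.984745 + 31.972071 = 184.056944

184.0569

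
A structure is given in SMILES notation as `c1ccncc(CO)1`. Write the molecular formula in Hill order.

C6H7NO

Atom tally by fragment:
  pyridine ring core → C:5 H:5 N:1
  (− 1 ring H displaced by substituents)
  + CH2OH → C:1 H:3 O:1
Element totals:
  C: 6
  H: 7
  N: 1
  O: 1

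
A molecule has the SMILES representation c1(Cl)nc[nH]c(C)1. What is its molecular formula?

C4H5ClN2

Atom tally by fragment:
  imidazole ring core → C:3 H:4 N:2
  (− 2 ring H displaced by substituents)
  + Cl → Cl:1
  + CH3 → C:1 H:3
Element totals:
  C: 4
  H: 5
  Cl: 1
  N: 2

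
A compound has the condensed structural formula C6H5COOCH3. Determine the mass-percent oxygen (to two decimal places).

Atom tally by fragment:
  benzene ring core → C:6 H:6
  (− 1 ring H displaced by substituents)
  + COOCH3 → C:2 H:3 O:2
Element totals:
  C: 8
  H: 8
  O: 2
Molecular formula: C8H8O2.
Molar mass = 136.150 g/mol.
Mass from O: 2 × 15.999 = 31.998 g/mol.
%O = 31.998 / 136.150 × 100 = 23.50%.

23.50%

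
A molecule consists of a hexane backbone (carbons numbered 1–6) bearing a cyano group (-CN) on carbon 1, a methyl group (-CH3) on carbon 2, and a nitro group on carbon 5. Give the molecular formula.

Atom tally by fragment:
  NCCH2 → C:2 H:2 N:1
  CH(CH3) → C:2 H:4
  CH2 → C:1 H:2
  CH2 → C:1 H:2
  CH(NO2) → C:1 H:1 N:1 O:2
  CH3 → C:1 H:3
Element totals:
  C: 8
  H: 14
  N: 2
  O: 2

C8H14N2O2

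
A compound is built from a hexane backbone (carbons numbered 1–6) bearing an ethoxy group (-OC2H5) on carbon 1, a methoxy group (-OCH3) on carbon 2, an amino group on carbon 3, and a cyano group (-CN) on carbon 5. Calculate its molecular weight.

200.28 g/mol

Atom tally by fragment:
  C2H5OCH2 → C:3 H:7 O:1
  CH(OCH3) → C:2 H:4 O:1
  CH(NH2) → C:1 H:3 N:1
  CH2 → C:1 H:2
  CH(CN) → C:2 H:1 N:1
  CH3 → C:1 H:3
Element totals:
  C: 10
  H: 20
  N: 2
  O: 2
Molecular formula: C10H20N2O2.
  M = 10(12.011) + 20(1.008) + 2(14.007) + 2(15.999)
    = 120.110 + 20.160 + 28.014 + 31.998 = 200.282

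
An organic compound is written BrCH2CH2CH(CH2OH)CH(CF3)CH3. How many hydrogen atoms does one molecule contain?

12

Atom tally by fragment:
  BrCH2 → C:1 H:2 Br:1
  CH2 → C:1 H:2
  CH(CH2OH) → C:2 H:4 O:1
  CH(CF3) → C:2 H:1 F:3
  CH3 → C:1 H:3
Element totals:
  C: 7
  H: 12
  Br: 1
  F: 3
  O: 1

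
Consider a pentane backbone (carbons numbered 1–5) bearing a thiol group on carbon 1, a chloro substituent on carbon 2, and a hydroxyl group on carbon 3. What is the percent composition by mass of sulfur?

20.73%

Atom tally by fragment:
  HSCH2 → C:1 H:3 S:1
  CH(Cl) → C:1 H:1 Cl:1
  CH(OH) → C:1 H:2 O:1
  CH2 → C:1 H:2
  CH3 → C:1 H:3
Element totals:
  C: 5
  H: 11
  Cl: 1
  O: 1
  S: 1
Molecular formula: C5H11ClOS.
Molar mass = 154.652 g/mol.
Mass from S: 1 × 32.06 = 32.060 g/mol.
%S = 32.060 / 154.652 × 100 = 20.73%.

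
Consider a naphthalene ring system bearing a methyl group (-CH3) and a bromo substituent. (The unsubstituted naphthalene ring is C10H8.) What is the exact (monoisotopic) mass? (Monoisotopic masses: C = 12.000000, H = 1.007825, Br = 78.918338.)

219.9888

Atom tally by fragment:
  naphthalene ring system core → C:10 H:8
  (− 2 ring H displaced by substituents)
  + CH3 → C:1 H:3
  + Br → Br:1
Element totals:
  C: 11
  H: 9
  Br: 1
Molecular formula: C11H9Br.
  M = 11(12.0) + 9(1.007825) + 78.918338
    = 132.000000 + 9.070425 + 78.918338 = 219.988763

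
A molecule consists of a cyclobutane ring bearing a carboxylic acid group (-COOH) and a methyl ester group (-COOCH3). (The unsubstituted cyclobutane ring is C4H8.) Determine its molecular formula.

Atom tally by fragment:
  cyclobutane ring core → C:4 H:8
  (− 2 ring H displaced by substituents)
  + COOH → C:1 H:1 O:2
  + COOCH3 → C:2 H:3 O:2
Element totals:
  C: 7
  H: 10
  O: 4

C7H10O4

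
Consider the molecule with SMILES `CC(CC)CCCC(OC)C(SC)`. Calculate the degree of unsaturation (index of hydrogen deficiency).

Atom tally by fragment:
  CH3 → C:1 H:3
  CH(C2H5) → C:3 H:6
  CH2 → C:1 H:2
  CH2 → C:1 H:2
  CH2 → C:1 H:2
  CH(OCH3) → C:2 H:4 O:1
  CH2SCH3 → C:2 H:5 S:1
Element totals:
  C: 11
  H: 24
  O: 1
  S: 1
Molecular formula: C11H24OS.
DoU = (2C + 2 + N − H − X) / 2 = (2·11 + 2 + 0 − 24 − 0) / 2 = 0.

0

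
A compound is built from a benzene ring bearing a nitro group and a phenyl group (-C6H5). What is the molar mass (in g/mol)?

199.21 g/mol

Atom tally by fragment:
  benzene ring core → C:6 H:6
  (− 2 ring H displaced by substituents)
  + NO2 → N:1 O:2
  + C6H5 → C:6 H:5
Element totals:
  C: 12
  H: 9
  N: 1
  O: 2
Molecular formula: C12H9NO2.
  M = 12(12.011) + 9(1.008) + 14.007 + 2(15.999)
    = 144.132 + 9.072 + 14.007 + 31.998 = 199.209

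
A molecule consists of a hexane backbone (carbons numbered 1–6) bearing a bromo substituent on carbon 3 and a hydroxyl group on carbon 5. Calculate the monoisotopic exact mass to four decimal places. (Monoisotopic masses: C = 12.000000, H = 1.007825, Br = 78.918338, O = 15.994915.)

Atom tally by fragment:
  CH3 → C:1 H:3
  CH2 → C:1 H:2
  CH(Br) → C:1 H:1 Br:1
  CH2 → C:1 H:2
  CH(OH) → C:1 H:2 O:1
  CH3 → C:1 H:3
Element totals:
  C: 6
  H: 13
  Br: 1
  O: 1
Molecular formula: C6H13BrO.
  M = 6(12.0) + 13(1.007825) + 78.918338 + 15.994915
    = 72.000000 + 13.101725 + 78.918338 + 15.994915 = 180.014978

180.0150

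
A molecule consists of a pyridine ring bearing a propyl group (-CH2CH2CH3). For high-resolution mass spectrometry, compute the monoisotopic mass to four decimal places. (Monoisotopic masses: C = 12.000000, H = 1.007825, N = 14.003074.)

Atom tally by fragment:
  pyridine ring core → C:5 H:5 N:1
  (− 1 ring H displaced by substituents)
  + CH2CH2CH3 → C:3 H:7
Element totals:
  C: 8
  H: 11
  N: 1
Molecular formula: C8H11N.
  M = 8(12.0) + 11(1.007825) + 14.003074
    = 96.000000 + 11.086075 + 14.003074 = 121.089149

121.0891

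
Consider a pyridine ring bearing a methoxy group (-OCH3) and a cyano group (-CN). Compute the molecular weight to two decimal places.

134.14 g/mol

Atom tally by fragment:
  pyridine ring core → C:5 H:5 N:1
  (− 2 ring H displaced by substituents)
  + OCH3 → C:1 H:3 O:1
  + CN → C:1 N:1
Element totals:
  C: 7
  H: 6
  N: 2
  O: 1
Molecular formula: C7H6N2O.
  M = 7(12.011) + 6(1.008) + 2(14.007) + 15.999
    = 84.077 + 6.048 + 28.014 + 15.999 = 134.138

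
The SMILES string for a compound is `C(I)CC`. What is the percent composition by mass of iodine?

74.65%

Atom tally by fragment:
  ICH2 → C:1 H:2 I:1
  CH2 → C:1 H:2
  CH3 → C:1 H:3
Element totals:
  C: 3
  H: 7
  I: 1
Molecular formula: C3H7I.
Molar mass = 169.993 g/mol.
Mass from I: 1 × 126.904 = 126.904 g/mol.
%I = 126.904 / 169.993 × 100 = 74.65%.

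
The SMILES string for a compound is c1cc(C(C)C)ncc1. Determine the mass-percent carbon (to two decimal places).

79.29%

Atom tally by fragment:
  pyridine ring core → C:5 H:5 N:1
  (− 1 ring H displaced by substituents)
  + CH(CH3)2 → C:3 H:7
Element totals:
  C: 8
  H: 11
  N: 1
Molecular formula: C8H11N.
Molar mass = 121.183 g/mol.
Mass from C: 8 × 12.011 = 96.088 g/mol.
%C = 96.088 / 121.183 × 100 = 79.29%.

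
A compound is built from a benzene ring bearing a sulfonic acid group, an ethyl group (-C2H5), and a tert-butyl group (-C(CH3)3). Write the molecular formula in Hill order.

C12H18O3S

Atom tally by fragment:
  benzene ring core → C:6 H:6
  (− 3 ring H displaced by substituents)
  + SO3H → S:1 O:3 H:1
  + C2H5 → C:2 H:5
  + C(CH3)3 → C:4 H:9
Element totals:
  C: 12
  H: 18
  O: 3
  S: 1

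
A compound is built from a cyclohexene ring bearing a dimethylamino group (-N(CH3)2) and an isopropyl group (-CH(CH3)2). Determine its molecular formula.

Atom tally by fragment:
  cyclohexene ring core → C:6 H:10
  (− 2 ring H displaced by substituents)
  + N(CH3)2 → N:1 C:2 H:6
  + CH(CH3)2 → C:3 H:7
Element totals:
  C: 11
  H: 21
  N: 1

C11H21N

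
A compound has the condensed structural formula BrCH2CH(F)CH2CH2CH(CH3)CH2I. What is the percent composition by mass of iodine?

Element totals:
  C: 7
  H: 13
  Br: 1
  F: 1
  I: 1
Molecular formula: C7H13BrFI.
Molar mass = 322.987 g/mol.
Mass from I: 1 × 126.904 = 126.904 g/mol.
%I = 126.904 / 322.987 × 100 = 39.29%.

39.29%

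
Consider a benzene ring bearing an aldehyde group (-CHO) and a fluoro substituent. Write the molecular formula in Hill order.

C7H5FO

Atom tally by fragment:
  benzene ring core → C:6 H:6
  (− 2 ring H displaced by substituents)
  + CHO → C:1 H:1 O:1
  + F → F:1
Element totals:
  C: 7
  H: 5
  F: 1
  O: 1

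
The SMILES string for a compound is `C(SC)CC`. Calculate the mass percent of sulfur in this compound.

Atom tally by fragment:
  CH3SCH2 → C:2 H:5 S:1
  CH2 → C:1 H:2
  CH3 → C:1 H:3
Element totals:
  C: 4
  H: 10
  S: 1
Molecular formula: C4H10S.
Molar mass = 90.184 g/mol.
Mass from S: 1 × 32.06 = 32.060 g/mol.
%S = 32.060 / 90.184 × 100 = 35.55%.

35.55%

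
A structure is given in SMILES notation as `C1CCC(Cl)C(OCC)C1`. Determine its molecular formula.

C8H15ClO

Atom tally by fragment:
  cyclohexane ring core → C:6 H:12
  (− 2 ring H displaced by substituents)
  + Cl → Cl:1
  + OC2H5 → C:2 H:5 O:1
Element totals:
  C: 8
  H: 15
  Cl: 1
  O: 1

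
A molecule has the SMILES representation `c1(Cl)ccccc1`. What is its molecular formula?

Atom tally by fragment:
  benzene ring core → C:6 H:6
  (− 1 ring H displaced by substituents)
  + Cl → Cl:1
Element totals:
  C: 6
  H: 5
  Cl: 1

C6H5Cl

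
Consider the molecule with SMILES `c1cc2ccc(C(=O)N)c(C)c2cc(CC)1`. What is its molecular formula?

C14H15NO

Atom tally by fragment:
  naphthalene ring system core → C:10 H:8
  (− 3 ring H displaced by substituents)
  + CONH2 → C:1 H:2 O:1 N:1
  + CH3 → C:1 H:3
  + C2H5 → C:2 H:5
Element totals:
  C: 14
  H: 15
  N: 1
  O: 1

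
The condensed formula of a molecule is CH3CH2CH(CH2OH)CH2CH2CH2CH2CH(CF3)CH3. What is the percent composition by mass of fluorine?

25.19%

Atom tally by fragment:
  CH3 → C:1 H:3
  CH2 → C:1 H:2
  CH(CH2OH) → C:2 H:4 O:1
  CH2 → C:1 H:2
  CH2 → C:1 H:2
  CH2 → C:1 H:2
  CH2 → C:1 H:2
  CH(CF3) → C:2 H:1 F:3
  CH3 → C:1 H:3
Element totals:
  C: 11
  H: 21
  F: 3
  O: 1
Molecular formula: C11H21F3O.
Molar mass = 226.282 g/mol.
Mass from F: 3 × 18.998 = 56.994 g/mol.
%F = 56.994 / 226.282 × 100 = 25.19%.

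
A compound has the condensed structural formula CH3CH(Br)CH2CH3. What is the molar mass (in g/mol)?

Element totals:
  C: 4
  H: 9
  Br: 1
Molecular formula: C4H9Br.
  M = 4(12.011) + 9(1.008) + 79.904
    = 48.044 + 9.072 + 79.904 = 137.020

137.02 g/mol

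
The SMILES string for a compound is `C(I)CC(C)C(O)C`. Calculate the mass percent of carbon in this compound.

31.60%

Atom tally by fragment:
  ICH2 → C:1 H:2 I:1
  CH2 → C:1 H:2
  CH(CH3) → C:2 H:4
  CH(OH) → C:1 H:2 O:1
  CH3 → C:1 H:3
Element totals:
  C: 6
  H: 13
  I: 1
  O: 1
Molecular formula: C6H13IO.
Molar mass = 228.073 g/mol.
Mass from C: 6 × 12.011 = 72.066 g/mol.
%C = 72.066 / 228.073 × 100 = 31.60%.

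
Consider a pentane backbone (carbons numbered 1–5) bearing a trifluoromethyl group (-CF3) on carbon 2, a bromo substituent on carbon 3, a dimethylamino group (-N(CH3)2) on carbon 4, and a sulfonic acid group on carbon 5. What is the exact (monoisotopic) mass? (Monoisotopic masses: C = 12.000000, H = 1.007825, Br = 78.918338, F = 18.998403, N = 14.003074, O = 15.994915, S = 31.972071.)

Atom tally by fragment:
  CH3 → C:1 H:3
  CH(CF3) → C:2 H:1 F:3
  CH(Br) → C:1 H:1 Br:1
  CH(N(CH3)2) → C:3 H:7 N:1
  CH2SO3H → C:1 H:3 S:1 O:3
Element totals:
  C: 8
  H: 15
  Br: 1
  F: 3
  N: 1
  O: 3
  S: 1
Molecular formula: C8H15BrF3NO3S.
  M = 8(12.0) + 15(1.007825) + 78.918338 + 3(18.998403) + 14.003074 + 3(15.994915) + 31.972071
    = 96.000000 + 15.117375 + 78.918338 + 56.995209 + 14.003074 + 47.984745 + 31.972071 = 340.990812

340.9908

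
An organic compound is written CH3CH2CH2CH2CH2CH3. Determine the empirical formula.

C3H7

Element totals:
  C: 6
  H: 14
Molecular formula: C6H14.
gcd of subscripts = 2; dividing each by 2:
  C: 6/2 = 3
  H: 14/2 = 7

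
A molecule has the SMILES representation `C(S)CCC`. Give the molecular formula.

C4H10S

Atom tally by fragment:
  HSCH2 → C:1 H:3 S:1
  CH2 → C:1 H:2
  CH2 → C:1 H:2
  CH3 → C:1 H:3
Element totals:
  C: 4
  H: 10
  S: 1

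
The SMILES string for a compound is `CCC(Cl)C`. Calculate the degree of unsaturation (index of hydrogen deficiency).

0

Atom tally by fragment:
  CH3 → C:1 H:3
  CH2 → C:1 H:2
  CH(Cl) → C:1 H:1 Cl:1
  CH3 → C:1 H:3
Element totals:
  C: 4
  H: 9
  Cl: 1
Molecular formula: C4H9Cl.
DoU = (2C + 2 + N − H − X) / 2 = (2·4 + 2 + 0 − 9 − 1) / 2 = 0.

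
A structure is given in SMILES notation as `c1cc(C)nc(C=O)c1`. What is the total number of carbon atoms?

Atom tally by fragment:
  pyridine ring core → C:5 H:5 N:1
  (− 2 ring H displaced by substituents)
  + CH3 → C:1 H:3
  + CHO → C:1 H:1 O:1
Element totals:
  C: 7
  H: 7
  N: 1
  O: 1

7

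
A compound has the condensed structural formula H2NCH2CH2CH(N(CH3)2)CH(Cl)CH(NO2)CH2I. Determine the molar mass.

Element totals:
  C: 8
  H: 17
  Cl: 1
  I: 1
  N: 3
  O: 2
Molecular formula: C8H17ClIN3O2.
  M = 8(12.011) + 17(1.008) + 35.45 + 126.904 + 3(14.007) + 2(15.999)
    = 96.088 + 17.136 + 35.450 + 126.904 + 42.021 + 31.998 = 349.597

349.60 g/mol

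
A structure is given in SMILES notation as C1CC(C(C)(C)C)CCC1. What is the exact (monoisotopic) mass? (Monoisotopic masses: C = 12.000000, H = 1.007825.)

140.1565

Atom tally by fragment:
  cyclohexane ring core → C:6 H:12
  (− 1 ring H displaced by substituents)
  + C(CH3)3 → C:4 H:9
Element totals:
  C: 10
  H: 20
Molecular formula: C10H20.
  M = 10(12.0) + 20(1.007825)
    = 120.000000 + 20.156500 = 140.156500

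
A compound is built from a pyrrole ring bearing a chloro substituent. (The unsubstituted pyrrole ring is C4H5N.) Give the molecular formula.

Atom tally by fragment:
  pyrrole ring core → C:4 H:5 N:1
  (− 1 ring H displaced by substituents)
  + Cl → Cl:1
Element totals:
  C: 4
  H: 4
  Cl: 1
  N: 1

C4H4ClN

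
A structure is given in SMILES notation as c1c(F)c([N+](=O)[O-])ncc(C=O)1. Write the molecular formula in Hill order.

Atom tally by fragment:
  pyridine ring core → C:5 H:5 N:1
  (− 3 ring H displaced by substituents)
  + F → F:1
  + NO2 → N:1 O:2
  + CHO → C:1 H:1 O:1
Element totals:
  C: 6
  H: 3
  F: 1
  N: 2
  O: 3

C6H3FN2O3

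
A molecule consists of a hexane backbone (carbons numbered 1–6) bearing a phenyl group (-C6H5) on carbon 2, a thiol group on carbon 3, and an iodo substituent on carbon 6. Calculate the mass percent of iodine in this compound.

39.63%

Atom tally by fragment:
  CH3 → C:1 H:3
  CH(C6H5) → C:7 H:6
  CH(SH) → C:1 H:2 S:1
  CH2 → C:1 H:2
  CH2 → C:1 H:2
  CH2I → C:1 H:2 I:1
Element totals:
  C: 12
  H: 17
  I: 1
  S: 1
Molecular formula: C12H17IS.
Molar mass = 320.232 g/mol.
Mass from I: 1 × 126.904 = 126.904 g/mol.
%I = 126.904 / 320.232 × 100 = 39.63%.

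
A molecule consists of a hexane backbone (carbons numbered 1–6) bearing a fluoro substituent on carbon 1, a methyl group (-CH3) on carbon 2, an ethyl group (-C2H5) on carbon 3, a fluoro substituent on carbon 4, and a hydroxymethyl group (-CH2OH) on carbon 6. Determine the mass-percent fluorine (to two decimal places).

Atom tally by fragment:
  FCH2 → C:1 H:2 F:1
  CH(CH3) → C:2 H:4
  CH(C2H5) → C:3 H:6
  CH(F) → C:1 H:1 F:1
  CH2 → C:1 H:2
  CH2CH2OH → C:2 H:5 O:1
Element totals:
  C: 10
  H: 20
  F: 2
  O: 1
Molecular formula: C10H20F2O.
Molar mass = 194.265 g/mol.
Mass from F: 2 × 18.998 = 37.996 g/mol.
%F = 37.996 / 194.265 × 100 = 19.56%.

19.56%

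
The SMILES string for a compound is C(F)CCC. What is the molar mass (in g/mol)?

Atom tally by fragment:
  FCH2 → C:1 H:2 F:1
  CH2 → C:1 H:2
  CH2 → C:1 H:2
  CH3 → C:1 H:3
Element totals:
  C: 4
  H: 9
  F: 1
Molecular formula: C4H9F.
  M = 4(12.011) + 9(1.008) + 18.998
    = 48.044 + 9.072 + 18.998 = 76.114

76.11 g/mol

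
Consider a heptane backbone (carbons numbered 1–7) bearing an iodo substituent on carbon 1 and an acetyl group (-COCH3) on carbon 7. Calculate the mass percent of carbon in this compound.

40.31%

Atom tally by fragment:
  ICH2 → C:1 H:2 I:1
  CH2 → C:1 H:2
  CH2 → C:1 H:2
  CH2 → C:1 H:2
  CH2 → C:1 H:2
  CH2 → C:1 H:2
  CH2COCH3 → C:3 H:5 O:1
Element totals:
  C: 9
  H: 17
  I: 1
  O: 1
Molecular formula: C9H17IO.
Molar mass = 268.138 g/mol.
Mass from C: 9 × 12.011 = 108.099 g/mol.
%C = 108.099 / 268.138 × 100 = 40.31%.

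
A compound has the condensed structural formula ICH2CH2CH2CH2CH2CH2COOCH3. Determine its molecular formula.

C8H15IO2

Atom tally by fragment:
  ICH2 → C:1 H:2 I:1
  CH2 → C:1 H:2
  CH2 → C:1 H:2
  CH2 → C:1 H:2
  CH2 → C:1 H:2
  CH2COOCH3 → C:3 H:5 O:2
Element totals:
  C: 8
  H: 15
  I: 1
  O: 2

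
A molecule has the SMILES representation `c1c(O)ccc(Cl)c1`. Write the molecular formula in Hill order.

C6H5ClO

Atom tally by fragment:
  benzene ring core → C:6 H:6
  (− 2 ring H displaced by substituents)
  + OH → O:1 H:1
  + Cl → Cl:1
Element totals:
  C: 6
  H: 5
  Cl: 1
  O: 1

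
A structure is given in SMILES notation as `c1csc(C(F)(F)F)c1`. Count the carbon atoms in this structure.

Atom tally by fragment:
  thiophene ring core → C:4 H:4 S:1
  (− 1 ring H displaced by substituents)
  + CF3 → C:1 F:3
Element totals:
  C: 5
  H: 3
  F: 3
  S: 1

5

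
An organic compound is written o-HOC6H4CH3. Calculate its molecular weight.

Atom tally by fragment:
  benzene ring core → C:6 H:6
  (− 2 ring H displaced by substituents)
  + OH → O:1 H:1
  + CH3 → C:1 H:3
Element totals:
  C: 7
  H: 8
  O: 1
Molecular formula: C7H8O.
  M = 7(12.011) + 8(1.008) + 15.999
    = 84.077 + 8.064 + 15.999 = 108.140

108.14 g/mol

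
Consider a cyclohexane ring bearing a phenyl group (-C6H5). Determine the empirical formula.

Atom tally by fragment:
  cyclohexane ring core → C:6 H:12
  (− 1 ring H displaced by substituents)
  + C6H5 → C:6 H:5
Element totals:
  C: 12
  H: 16
Molecular formula: C12H16.
gcd of subscripts = 4; dividing each by 4:
  C: 12/4 = 3
  H: 16/4 = 4

C3H4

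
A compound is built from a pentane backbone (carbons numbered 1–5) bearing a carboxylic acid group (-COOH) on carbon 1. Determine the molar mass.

Atom tally by fragment:
  HOOCCH2 → C:2 H:3 O:2
  CH2 → C:1 H:2
  CH2 → C:1 H:2
  CH2 → C:1 H:2
  CH3 → C:1 H:3
Element totals:
  C: 6
  H: 12
  O: 2
Molecular formula: C6H12O2.
  M = 6(12.011) + 12(1.008) + 2(15.999)
    = 72.066 + 12.096 + 31.998 = 116.160

116.16 g/mol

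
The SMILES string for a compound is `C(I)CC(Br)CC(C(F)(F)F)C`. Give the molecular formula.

Atom tally by fragment:
  ICH2 → C:1 H:2 I:1
  CH2 → C:1 H:2
  CH(Br) → C:1 H:1 Br:1
  CH2 → C:1 H:2
  CH(CF3) → C:2 H:1 F:3
  CH3 → C:1 H:3
Element totals:
  C: 7
  H: 11
  Br: 1
  F: 3
  I: 1

C7H11BrF3I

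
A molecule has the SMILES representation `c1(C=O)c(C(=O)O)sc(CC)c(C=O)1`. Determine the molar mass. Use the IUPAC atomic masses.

212.22 g/mol

Atom tally by fragment:
  thiophene ring core → C:4 H:4 S:1
  (− 4 ring H displaced by substituents)
  + CHO → C:1 H:1 O:1
  + COOH → C:1 H:1 O:2
  + C2H5 → C:2 H:5
  + CHO → C:1 H:1 O:1
Element totals:
  C: 9
  H: 8
  O: 4
  S: 1
Molecular formula: C9H8O4S.
  M = 9(12.011) + 8(1.008) + 4(15.999) + 32.06
    = 108.099 + 8.064 + 63.996 + 32.060 = 212.219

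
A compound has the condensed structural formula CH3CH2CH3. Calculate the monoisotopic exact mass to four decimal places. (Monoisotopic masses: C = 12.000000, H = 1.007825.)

Element totals:
  C: 3
  H: 8
Molecular formula: C3H8.
  M = 3(12.0) + 8(1.007825)
    = 36.000000 + 8.062600 = 44.062600

44.0626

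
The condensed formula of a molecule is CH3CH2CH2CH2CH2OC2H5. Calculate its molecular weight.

116.20 g/mol

Element totals:
  C: 7
  H: 16
  O: 1
Molecular formula: C7H16O.
  M = 7(12.011) + 16(1.008) + 15.999
    = 84.077 + 16.128 + 15.999 = 116.204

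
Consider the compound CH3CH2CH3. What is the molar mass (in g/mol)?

44.10 g/mol

Atom tally by fragment:
  CH3 → C:1 H:3
  CH2 → C:1 H:2
  CH3 → C:1 H:3
Element totals:
  C: 3
  H: 8
Molecular formula: C3H8.
  M = 3(12.011) + 8(1.008)
    = 36.033 + 8.064 = 44.097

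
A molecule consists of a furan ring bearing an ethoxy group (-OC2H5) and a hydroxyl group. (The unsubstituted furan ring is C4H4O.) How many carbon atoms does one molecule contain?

Atom tally by fragment:
  furan ring core → C:4 H:4 O:1
  (− 2 ring H displaced by substituents)
  + OC2H5 → C:2 H:5 O:1
  + OH → O:1 H:1
Element totals:
  C: 6
  H: 8
  O: 3

6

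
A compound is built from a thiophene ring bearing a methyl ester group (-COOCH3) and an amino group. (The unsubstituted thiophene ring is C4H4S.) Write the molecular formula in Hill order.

C6H7NO2S

Atom tally by fragment:
  thiophene ring core → C:4 H:4 S:1
  (− 2 ring H displaced by substituents)
  + COOCH3 → C:2 H:3 O:2
  + NH2 → N:1 H:2
Element totals:
  C: 6
  H: 7
  N: 1
  O: 2
  S: 1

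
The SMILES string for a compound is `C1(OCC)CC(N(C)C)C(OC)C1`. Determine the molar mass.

Atom tally by fragment:
  cyclopentane ring core → C:5 H:10
  (− 3 ring H displaced by substituents)
  + OC2H5 → C:2 H:5 O:1
  + N(CH3)2 → N:1 C:2 H:6
  + OCH3 → C:1 H:3 O:1
Element totals:
  C: 10
  H: 21
  N: 1
  O: 2
Molecular formula: C10H21NO2.
  M = 10(12.011) + 21(1.008) + 14.007 + 2(15.999)
    = 120.110 + 21.168 + 14.007 + 31.998 = 187.283

187.28 g/mol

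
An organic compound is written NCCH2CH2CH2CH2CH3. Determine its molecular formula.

Element totals:
  C: 6
  H: 11
  N: 1

C6H11N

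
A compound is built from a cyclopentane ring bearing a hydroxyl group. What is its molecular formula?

C5H10O

Atom tally by fragment:
  cyclopentane ring core → C:5 H:10
  (− 1 ring H displaced by substituents)
  + OH → O:1 H:1
Element totals:
  C: 5
  H: 10
  O: 1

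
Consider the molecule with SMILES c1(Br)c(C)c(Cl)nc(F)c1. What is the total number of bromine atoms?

Atom tally by fragment:
  pyridine ring core → C:5 H:5 N:1
  (− 4 ring H displaced by substituents)
  + Br → Br:1
  + CH3 → C:1 H:3
  + Cl → Cl:1
  + F → F:1
Element totals:
  C: 6
  H: 4
  Br: 1
  Cl: 1
  F: 1
  N: 1

1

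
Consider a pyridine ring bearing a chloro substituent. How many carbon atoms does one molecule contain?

5

Atom tally by fragment:
  pyridine ring core → C:5 H:5 N:1
  (− 1 ring H displaced by substituents)
  + Cl → Cl:1
Element totals:
  C: 5
  H: 4
  Cl: 1
  N: 1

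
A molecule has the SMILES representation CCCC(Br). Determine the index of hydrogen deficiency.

0

Atom tally by fragment:
  CH3 → C:1 H:3
  CH2 → C:1 H:2
  CH2 → C:1 H:2
  CH2Br → C:1 H:2 Br:1
Element totals:
  C: 4
  H: 9
  Br: 1
Molecular formula: C4H9Br.
DoU = (2C + 2 + N − H − X) / 2 = (2·4 + 2 + 0 − 9 − 1) / 2 = 0.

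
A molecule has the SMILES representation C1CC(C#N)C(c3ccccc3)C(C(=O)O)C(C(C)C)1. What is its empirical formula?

Atom tally by fragment:
  cyclohexane ring core → C:6 H:12
  (− 4 ring H displaced by substituents)
  + CN → C:1 N:1
  + C6H5 → C:6 H:5
  + COOH → C:1 H:1 O:2
  + CH(CH3)2 → C:3 H:7
Element totals:
  C: 17
  H: 21
  N: 1
  O: 2
Molecular formula: C17H21NO2.
gcd of subscripts (17, 21, 1, 2) = 1, so the empirical formula equals the molecular formula.

C17H21NO2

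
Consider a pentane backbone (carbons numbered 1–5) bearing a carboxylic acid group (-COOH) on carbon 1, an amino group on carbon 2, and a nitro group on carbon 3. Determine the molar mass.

Atom tally by fragment:
  HOOCCH2 → C:2 H:3 O:2
  CH(NH2) → C:1 H:3 N:1
  CH(NO2) → C:1 H:1 N:1 O:2
  CH2 → C:1 H:2
  CH3 → C:1 H:3
Element totals:
  C: 6
  H: 12
  N: 2
  O: 4
Molecular formula: C6H12N2O4.
  M = 6(12.011) + 12(1.008) + 2(14.007) + 4(15.999)
    = 72.066 + 12.096 + 28.014 + 63.996 = 176.172

176.17 g/mol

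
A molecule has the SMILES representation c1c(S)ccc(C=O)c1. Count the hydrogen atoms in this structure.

Atom tally by fragment:
  benzene ring core → C:6 H:6
  (− 2 ring H displaced by substituents)
  + SH → S:1 H:1
  + CHO → C:1 H:1 O:1
Element totals:
  C: 7
  H: 6
  O: 1
  S: 1

6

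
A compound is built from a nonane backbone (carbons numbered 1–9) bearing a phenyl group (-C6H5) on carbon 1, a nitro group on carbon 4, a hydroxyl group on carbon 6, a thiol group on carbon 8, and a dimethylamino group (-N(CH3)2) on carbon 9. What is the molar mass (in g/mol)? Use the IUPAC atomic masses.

Atom tally by fragment:
  C6H5CH2 → C:7 H:7
  CH2 → C:1 H:2
  CH2 → C:1 H:2
  CH(NO2) → C:1 H:1 N:1 O:2
  CH2 → C:1 H:2
  CH(OH) → C:1 H:2 O:1
  CH2 → C:1 H:2
  CH(SH) → C:1 H:2 S:1
  CH2N(CH3)2 → C:3 H:8 N:1
Element totals:
  C: 17
  H: 28
  N: 2
  O: 3
  S: 1
Molecular formula: C17H28N2O3S.
  M = 17(12.011) + 28(1.008) + 2(14.007) + 3(15.999) + 32.06
    = 204.187 + 28.224 + 28.014 + 47.997 + 32.060 = 340.482

340.48 g/mol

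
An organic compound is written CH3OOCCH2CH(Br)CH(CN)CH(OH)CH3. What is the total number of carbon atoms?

Atom tally by fragment:
  CH3OOCCH2 → C:3 H:5 O:2
  CH(Br) → C:1 H:1 Br:1
  CH(CN) → C:2 H:1 N:1
  CH(OH) → C:1 H:2 O:1
  CH3 → C:1 H:3
Element totals:
  C: 8
  H: 12
  Br: 1
  N: 1
  O: 3

8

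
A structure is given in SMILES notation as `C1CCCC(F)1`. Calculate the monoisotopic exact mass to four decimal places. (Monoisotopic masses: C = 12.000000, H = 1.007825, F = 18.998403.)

88.0688

Atom tally by fragment:
  cyclopentane ring core → C:5 H:10
  (− 1 ring H displaced by substituents)
  + F → F:1
Element totals:
  C: 5
  H: 9
  F: 1
Molecular formula: C5H9F.
  M = 5(12.0) + 9(1.007825) + 18.998403
    = 60.000000 + 9.070425 + 18.998403 = 88.068828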